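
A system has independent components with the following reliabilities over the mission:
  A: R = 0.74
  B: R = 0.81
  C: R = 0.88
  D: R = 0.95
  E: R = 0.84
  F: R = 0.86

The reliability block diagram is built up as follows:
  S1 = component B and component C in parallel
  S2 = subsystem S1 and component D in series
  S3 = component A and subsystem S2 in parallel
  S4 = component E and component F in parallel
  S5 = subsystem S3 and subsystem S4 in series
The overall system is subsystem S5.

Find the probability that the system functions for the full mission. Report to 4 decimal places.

Parallel (B and C): 1 − (1 − 0.810000)(1 − 0.880000) = 0.977200
Series ([0.977200] and D): 0.977200 × 0.950000 = 0.928340
Parallel (A and [0.928340]): 1 − (1 − 0.740000)(1 − 0.928340) = 0.981368
Parallel (E and F): 1 − (1 − 0.840000)(1 − 0.860000) = 0.977600
Series ([0.981368] and [0.977600]): 0.981368 × 0.977600 = 0.9594

0.9594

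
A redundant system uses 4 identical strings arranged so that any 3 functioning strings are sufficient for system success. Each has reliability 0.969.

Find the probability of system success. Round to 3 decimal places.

0.994

R = Σ_{i=3}^{4} C(4,i) p^i (1−p)^{4−i} with p = 0.969
C(4,3)·0.969^3·0.031^1 = 0.11282
C(4,4)·0.969^4·0.031^0 = 0.88165
Sum = 0.994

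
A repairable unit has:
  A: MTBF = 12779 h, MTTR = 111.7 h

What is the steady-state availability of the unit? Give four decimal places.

A(A) = MTBF/(MTBF+MTTR) = 12779/(12779+111.7) = 0.9913

0.9913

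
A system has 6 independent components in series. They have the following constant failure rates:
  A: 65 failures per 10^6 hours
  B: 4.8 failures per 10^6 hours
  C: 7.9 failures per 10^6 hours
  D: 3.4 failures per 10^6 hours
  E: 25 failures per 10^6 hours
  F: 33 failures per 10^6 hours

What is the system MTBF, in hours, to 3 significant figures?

Series of exponential components: λ_sys = Σ λ_i
λ_sys = 0.000065 + 0.0000048 + 0.0000079 + 0.0000034 + 0.000025 + 0.000033 = 1.3910e-04 /h
MTBF = 1 / λ_sys = 7190 h

7190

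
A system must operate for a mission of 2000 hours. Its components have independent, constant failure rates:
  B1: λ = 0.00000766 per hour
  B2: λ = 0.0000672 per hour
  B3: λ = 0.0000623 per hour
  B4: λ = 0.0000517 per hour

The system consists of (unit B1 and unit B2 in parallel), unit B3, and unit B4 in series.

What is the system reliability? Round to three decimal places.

0.795

R(B1) = exp(−0.00000766 × 2000) = 0.98480
R(B2) = exp(−0.0000672 × 2000) = 0.87424
R(B3) = exp(−0.0000623 × 2000) = 0.88285
R(B4) = exp(−0.0000517 × 2000) = 0.90177
Parallel (B1 and B2): 1 − (1 − 0.98480)(1 − 0.87424) = 0.99809
Series ([0.99809], B3, and B4): 0.99809 × 0.88285 × 0.90177 = 0.795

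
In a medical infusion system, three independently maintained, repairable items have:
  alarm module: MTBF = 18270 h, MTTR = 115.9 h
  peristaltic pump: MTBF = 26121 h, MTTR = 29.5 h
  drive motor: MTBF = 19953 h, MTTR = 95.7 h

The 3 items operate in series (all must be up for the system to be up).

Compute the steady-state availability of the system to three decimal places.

A(alarm module) = MTBF/(MTBF+MTTR) = 18270/(18270+115.9) = 0.993696
A(peristaltic pump) = MTBF/(MTBF+MTTR) = 26121/(26121+29.5) = 0.998872
A(drive motor) = MTBF/(MTBF+MTTR) = 19953/(19953+95.7) = 0.995227
Series availability: 0.993696 × 0.998872 × 0.995227 = 0.988

0.988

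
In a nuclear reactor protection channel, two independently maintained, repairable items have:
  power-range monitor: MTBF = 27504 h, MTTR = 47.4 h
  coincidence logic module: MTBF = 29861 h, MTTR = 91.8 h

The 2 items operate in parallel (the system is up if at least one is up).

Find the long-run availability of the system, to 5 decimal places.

A(power-range monitor) = MTBF/(MTBF+MTTR) = 27504/(27504+47.4) = 0.998280
A(coincidence logic module) = MTBF/(MTBF+MTTR) = 29861/(29861+91.8) = 0.996935
Parallel availability: 1 − (1 − 0.998280)(1 − 0.996935) = 0.99999

0.99999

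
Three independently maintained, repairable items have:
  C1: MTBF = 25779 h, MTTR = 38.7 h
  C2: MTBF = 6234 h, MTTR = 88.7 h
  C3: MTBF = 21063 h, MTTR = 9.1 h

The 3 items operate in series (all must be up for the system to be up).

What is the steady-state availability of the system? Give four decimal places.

0.9841

A(C1) = MTBF/(MTBF+MTTR) = 25779/(25779+38.7) = 0.998501
A(C2) = MTBF/(MTBF+MTTR) = 6234/(6234+88.7) = 0.985971
A(C3) = MTBF/(MTBF+MTTR) = 21063/(21063+9.1) = 0.999568
Series availability: 0.998501 × 0.985971 × 0.999568 = 0.9841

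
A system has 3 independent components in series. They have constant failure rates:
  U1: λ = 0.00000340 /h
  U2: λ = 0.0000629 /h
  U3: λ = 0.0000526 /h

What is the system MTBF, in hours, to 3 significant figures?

8410

Series of exponential components: λ_sys = Σ λ_i
λ_sys = 0.00000340 + 0.0000629 + 0.0000526 = 1.1890e-04 /h
MTBF = 1 / λ_sys = 8410 h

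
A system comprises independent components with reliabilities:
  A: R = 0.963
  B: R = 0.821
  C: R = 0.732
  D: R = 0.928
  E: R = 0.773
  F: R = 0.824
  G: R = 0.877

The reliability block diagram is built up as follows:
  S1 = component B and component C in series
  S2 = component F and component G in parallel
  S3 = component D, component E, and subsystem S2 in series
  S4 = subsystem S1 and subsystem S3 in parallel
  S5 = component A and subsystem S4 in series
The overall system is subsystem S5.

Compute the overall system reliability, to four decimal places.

Series (B and C): 0.821000 × 0.732000 = 0.600972
Parallel (F and G): 1 − (1 − 0.824000)(1 − 0.877000) = 0.978352
Series (D, E, and [0.978352]): 0.928000 × 0.773000 × 0.978352 = 0.701815
Parallel ([0.600972] and [0.701815]): 1 − (1 − 0.600972)(1 − 0.701815) = 0.881016
Series (A and [0.881016]): 0.963000 × 0.881016 = 0.8484

0.8484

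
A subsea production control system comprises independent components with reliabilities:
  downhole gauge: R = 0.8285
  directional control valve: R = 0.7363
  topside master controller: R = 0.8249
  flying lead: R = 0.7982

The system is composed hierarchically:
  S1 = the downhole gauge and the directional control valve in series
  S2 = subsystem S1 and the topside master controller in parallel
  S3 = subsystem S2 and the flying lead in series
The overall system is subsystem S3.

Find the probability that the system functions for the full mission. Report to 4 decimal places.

Series (downhole gauge and directional control valve): 0.828500 × 0.736300 = 0.610025
Parallel ([0.610025] and topside master controller): 1 − (1 − 0.610025)(1 − 0.824900) = 0.931715
Series ([0.931715] and flying lead): 0.931715 × 0.798200 = 0.7437

0.7437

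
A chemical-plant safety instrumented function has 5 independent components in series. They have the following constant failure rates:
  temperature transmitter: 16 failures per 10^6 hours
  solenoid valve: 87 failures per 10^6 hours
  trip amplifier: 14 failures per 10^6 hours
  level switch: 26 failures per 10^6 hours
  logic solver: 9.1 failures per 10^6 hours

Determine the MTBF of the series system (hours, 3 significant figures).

Series of exponential components: λ_sys = Σ λ_i
λ_sys = 0.000016 + 0.000087 + 0.000014 + 0.000026 + 0.0000091 = 1.5210e-04 /h
MTBF = 1 / λ_sys = 6570 h

6570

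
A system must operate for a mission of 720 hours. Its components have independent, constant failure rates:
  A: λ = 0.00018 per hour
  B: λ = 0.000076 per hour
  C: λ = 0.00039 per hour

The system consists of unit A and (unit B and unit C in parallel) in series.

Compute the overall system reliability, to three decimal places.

0.867

R(A) = exp(−0.00018 × 720) = 0.87845
R(B) = exp(−0.000076 × 720) = 0.94675
R(C) = exp(−0.00039 × 720) = 0.75518
Parallel (B and C): 1 − (1 − 0.94675)(1 − 0.75518) = 0.98696
Series (A and [0.98696]): 0.87845 × 0.98696 = 0.867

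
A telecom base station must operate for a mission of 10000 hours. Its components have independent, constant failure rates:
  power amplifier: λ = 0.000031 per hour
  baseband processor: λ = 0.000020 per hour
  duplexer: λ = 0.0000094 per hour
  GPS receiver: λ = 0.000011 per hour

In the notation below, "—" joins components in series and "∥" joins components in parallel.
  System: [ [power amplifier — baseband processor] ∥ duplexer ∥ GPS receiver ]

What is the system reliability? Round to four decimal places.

0.9963

R(power amplifier) = exp(−0.000031 × 10000) = 0.733447
R(baseband processor) = exp(−0.000020 × 10000) = 0.818731
R(duplexer) = exp(−0.0000094 × 10000) = 0.910283
R(GPS receiver) = exp(−0.000011 × 10000) = 0.895834
Series (power amplifier and baseband processor): 0.733447 × 0.818731 = 0.600496
Parallel ([0.600496], duplexer, and GPS receiver): 1 − (1 − 0.600496)(1 − 0.910283)(1 − 0.895834) = 0.9963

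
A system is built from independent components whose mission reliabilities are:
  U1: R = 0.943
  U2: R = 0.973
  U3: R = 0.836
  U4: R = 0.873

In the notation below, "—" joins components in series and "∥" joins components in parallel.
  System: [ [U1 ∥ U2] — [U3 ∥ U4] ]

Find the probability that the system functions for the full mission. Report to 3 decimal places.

Parallel (U1 and U2): 1 − (1 − 0.94300)(1 − 0.97300) = 0.99846
Parallel (U3 and U4): 1 − (1 − 0.83600)(1 − 0.87300) = 0.97917
Series ([0.99846] and [0.97917]): 0.99846 × 0.97917 = 0.978

0.978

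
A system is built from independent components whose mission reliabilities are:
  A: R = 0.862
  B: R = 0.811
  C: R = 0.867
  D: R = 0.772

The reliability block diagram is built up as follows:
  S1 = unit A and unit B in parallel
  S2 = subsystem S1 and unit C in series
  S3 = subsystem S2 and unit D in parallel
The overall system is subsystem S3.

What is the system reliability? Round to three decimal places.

Parallel (A and B): 1 − (1 − 0.86200)(1 − 0.81100) = 0.97392
Series ([0.97392] and C): 0.97392 × 0.86700 = 0.84439
Parallel ([0.84439] and D): 1 − (1 − 0.84439)(1 − 0.77200) = 0.965

0.965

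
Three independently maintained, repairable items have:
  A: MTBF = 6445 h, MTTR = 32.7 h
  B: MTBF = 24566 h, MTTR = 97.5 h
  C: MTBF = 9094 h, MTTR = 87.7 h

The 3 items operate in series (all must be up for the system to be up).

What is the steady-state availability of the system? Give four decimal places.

A(A) = MTBF/(MTBF+MTTR) = 6445/(6445+32.7) = 0.994952
A(B) = MTBF/(MTBF+MTTR) = 24566/(24566+97.5) = 0.996047
A(C) = MTBF/(MTBF+MTTR) = 9094/(9094+87.7) = 0.990448
Series availability: 0.994952 × 0.996047 × 0.990448 = 0.9816

0.9816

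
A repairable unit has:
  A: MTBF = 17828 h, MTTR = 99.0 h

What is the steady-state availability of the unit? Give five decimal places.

0.99448

A(A) = MTBF/(MTBF+MTTR) = 17828/(17828+99.0) = 0.99448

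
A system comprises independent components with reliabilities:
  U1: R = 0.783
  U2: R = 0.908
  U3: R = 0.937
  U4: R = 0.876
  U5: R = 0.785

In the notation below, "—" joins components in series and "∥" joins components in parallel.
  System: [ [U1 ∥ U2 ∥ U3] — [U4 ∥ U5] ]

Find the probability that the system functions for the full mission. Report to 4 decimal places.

Parallel (U1, U2, and U3): 1 − (1 − 0.783000)(1 − 0.908000)(1 − 0.937000) = 0.998742
Parallel (U4 and U5): 1 − (1 − 0.876000)(1 − 0.785000) = 0.973340
Series ([0.998742] and [0.973340]): 0.998742 × 0.973340 = 0.9721

0.9721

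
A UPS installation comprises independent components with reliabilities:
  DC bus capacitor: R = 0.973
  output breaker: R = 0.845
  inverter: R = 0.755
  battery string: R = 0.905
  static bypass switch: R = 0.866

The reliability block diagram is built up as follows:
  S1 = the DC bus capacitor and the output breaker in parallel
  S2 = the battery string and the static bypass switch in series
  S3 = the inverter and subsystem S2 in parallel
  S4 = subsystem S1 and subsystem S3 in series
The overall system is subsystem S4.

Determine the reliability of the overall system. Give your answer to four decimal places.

0.9431

Parallel (DC bus capacitor and output breaker): 1 − (1 − 0.973000)(1 − 0.845000) = 0.995815
Series (battery string and static bypass switch): 0.905000 × 0.866000 = 0.783730
Parallel (inverter and [0.783730]): 1 − (1 − 0.755000)(1 − 0.783730) = 0.947014
Series ([0.995815] and [0.947014]): 0.995815 × 0.947014 = 0.9431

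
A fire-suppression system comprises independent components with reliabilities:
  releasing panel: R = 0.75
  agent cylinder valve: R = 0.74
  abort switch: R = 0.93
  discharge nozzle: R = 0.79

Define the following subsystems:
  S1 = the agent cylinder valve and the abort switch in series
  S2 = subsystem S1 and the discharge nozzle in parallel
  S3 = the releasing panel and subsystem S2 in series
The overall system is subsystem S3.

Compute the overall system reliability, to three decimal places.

0.701

Series (agent cylinder valve and abort switch): 0.74000 × 0.93000 = 0.68820
Parallel ([0.68820] and discharge nozzle): 1 − (1 − 0.68820)(1 − 0.79000) = 0.93452
Series (releasing panel and [0.93452]): 0.75000 × 0.93452 = 0.701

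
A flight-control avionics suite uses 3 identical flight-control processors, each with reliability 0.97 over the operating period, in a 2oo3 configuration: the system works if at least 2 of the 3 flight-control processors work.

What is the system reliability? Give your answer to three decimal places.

R = Σ_{i=2}^{3} C(3,i) p^i (1−p)^{3−i} with p = 0.97
C(3,2)·0.97^2·0.03^1 = 0.08468
C(3,3)·0.97^3·0.03^0 = 0.91267
Sum = 0.997

0.997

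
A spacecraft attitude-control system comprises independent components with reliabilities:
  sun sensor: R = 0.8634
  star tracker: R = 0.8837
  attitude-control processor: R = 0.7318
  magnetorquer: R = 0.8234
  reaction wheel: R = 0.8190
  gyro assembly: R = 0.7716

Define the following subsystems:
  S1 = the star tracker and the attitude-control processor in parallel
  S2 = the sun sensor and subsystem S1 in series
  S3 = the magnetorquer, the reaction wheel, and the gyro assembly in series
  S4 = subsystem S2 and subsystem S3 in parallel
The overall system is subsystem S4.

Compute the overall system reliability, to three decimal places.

0.922

Parallel (star tracker and attitude-control processor): 1 − (1 − 0.88370)(1 − 0.73180) = 0.96881
Series (sun sensor and [0.96881]): 0.86340 × 0.96881 = 0.83647
Series (magnetorquer, reaction wheel, and gyro assembly): 0.82340 × 0.81900 × 0.77160 = 0.52034
Parallel ([0.83647] and [0.52034]): 1 − (1 − 0.83647)(1 − 0.52034) = 0.922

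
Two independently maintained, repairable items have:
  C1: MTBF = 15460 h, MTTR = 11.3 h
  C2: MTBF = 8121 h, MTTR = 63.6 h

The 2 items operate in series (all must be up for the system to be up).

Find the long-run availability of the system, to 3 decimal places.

0.992

A(C1) = MTBF/(MTBF+MTTR) = 15460/(15460+11.3) = 0.999270
A(C2) = MTBF/(MTBF+MTTR) = 8121/(8121+63.6) = 0.992229
Series availability: 0.999270 × 0.992229 = 0.992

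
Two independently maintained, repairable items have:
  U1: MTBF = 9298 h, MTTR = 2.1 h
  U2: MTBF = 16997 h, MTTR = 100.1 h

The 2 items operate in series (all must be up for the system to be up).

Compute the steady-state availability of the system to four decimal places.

A(U1) = MTBF/(MTBF+MTTR) = 9298/(9298+2.1) = 0.999774
A(U2) = MTBF/(MTBF+MTTR) = 16997/(16997+100.1) = 0.994145
Series availability: 0.999774 × 0.994145 = 0.9939

0.9939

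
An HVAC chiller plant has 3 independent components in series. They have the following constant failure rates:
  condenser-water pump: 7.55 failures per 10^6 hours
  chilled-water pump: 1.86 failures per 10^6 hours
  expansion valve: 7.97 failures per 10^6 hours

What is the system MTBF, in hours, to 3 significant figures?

57500

Series of exponential components: λ_sys = Σ λ_i
λ_sys = 0.00000755 + 0.00000186 + 0.00000797 = 1.7380e-05 /h
MTBF = 1 / λ_sys = 57500 h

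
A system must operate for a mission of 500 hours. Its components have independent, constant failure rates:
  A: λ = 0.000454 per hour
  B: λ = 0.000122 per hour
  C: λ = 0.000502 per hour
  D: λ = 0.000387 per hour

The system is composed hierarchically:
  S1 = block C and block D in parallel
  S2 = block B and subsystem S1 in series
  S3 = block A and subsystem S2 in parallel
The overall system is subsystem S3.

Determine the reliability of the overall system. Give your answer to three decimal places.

0.981

R(A) = exp(−0.000454 × 500) = 0.79692
R(B) = exp(−0.000122 × 500) = 0.94082
R(C) = exp(−0.000502 × 500) = 0.77802
R(D) = exp(−0.000387 × 500) = 0.82407
Parallel (C and D): 1 − (1 − 0.77802)(1 − 0.82407) = 0.96095
Series (B and [0.96095]): 0.94082 × 0.96095 = 0.90408
Parallel (A and [0.90408]): 1 − (1 − 0.79692)(1 − 0.90408) = 0.981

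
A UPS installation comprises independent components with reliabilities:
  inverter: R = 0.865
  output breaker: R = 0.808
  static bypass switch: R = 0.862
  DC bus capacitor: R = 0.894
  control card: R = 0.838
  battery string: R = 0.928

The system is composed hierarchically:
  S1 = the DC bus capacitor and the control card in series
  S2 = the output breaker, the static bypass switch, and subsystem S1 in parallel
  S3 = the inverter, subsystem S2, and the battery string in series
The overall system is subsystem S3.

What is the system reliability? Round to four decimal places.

0.7974

Series (DC bus capacitor and control card): 0.894000 × 0.838000 = 0.749172
Parallel (output breaker, static bypass switch, and [0.749172]): 1 − (1 − 0.808000)(1 − 0.862000)(1 − 0.749172) = 0.993354
Series (inverter, [0.993354], and battery string): 0.865000 × 0.993354 × 0.928000 = 0.7974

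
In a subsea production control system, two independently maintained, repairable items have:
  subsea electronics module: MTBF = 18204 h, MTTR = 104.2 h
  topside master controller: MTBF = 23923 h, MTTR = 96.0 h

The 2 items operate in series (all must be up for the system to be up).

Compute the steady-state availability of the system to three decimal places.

A(subsea electronics module) = MTBF/(MTBF+MTTR) = 18204/(18204+104.2) = 0.994309
A(topside master controller) = MTBF/(MTBF+MTTR) = 23923/(23923+96.0) = 0.996003
Series availability: 0.994309 × 0.996003 = 0.990

0.990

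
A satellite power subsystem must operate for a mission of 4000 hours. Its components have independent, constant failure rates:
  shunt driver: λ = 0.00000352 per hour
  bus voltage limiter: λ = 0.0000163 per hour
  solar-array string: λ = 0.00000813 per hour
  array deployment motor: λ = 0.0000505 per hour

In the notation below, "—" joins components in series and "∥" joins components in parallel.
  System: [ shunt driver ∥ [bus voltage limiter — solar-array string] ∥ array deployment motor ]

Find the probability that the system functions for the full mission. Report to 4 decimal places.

0.9998

R(shunt driver) = exp(−0.00000352 × 4000) = 0.986019
R(bus voltage limiter) = exp(−0.0000163 × 4000) = 0.936880
R(solar-array string) = exp(−0.00000813 × 4000) = 0.968003
R(array deployment motor) = exp(−0.0000505 × 4000) = 0.817095
Series (bus voltage limiter and solar-array string): 0.936880 × 0.968003 = 0.906903
Parallel (shunt driver, [0.906903], and array deployment motor): 1 − (1 − 0.986019)(1 − 0.906903)(1 − 0.817095) = 0.9998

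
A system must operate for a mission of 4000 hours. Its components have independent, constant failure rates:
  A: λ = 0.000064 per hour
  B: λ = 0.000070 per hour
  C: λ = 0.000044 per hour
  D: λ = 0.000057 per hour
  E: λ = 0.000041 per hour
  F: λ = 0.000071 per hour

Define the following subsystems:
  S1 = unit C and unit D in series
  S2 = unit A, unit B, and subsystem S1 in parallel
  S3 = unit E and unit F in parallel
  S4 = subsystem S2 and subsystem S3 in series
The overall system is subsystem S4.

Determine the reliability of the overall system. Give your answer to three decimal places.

0.945

R(A) = exp(−0.000064 × 4000) = 0.77414
R(B) = exp(−0.000070 × 4000) = 0.75578
R(C) = exp(−0.000044 × 4000) = 0.83862
R(D) = exp(−0.000057 × 4000) = 0.79612
R(E) = exp(−0.000041 × 4000) = 0.84874
R(F) = exp(−0.000071 × 4000) = 0.75277
Series (C and D): 0.83862 × 0.79612 = 0.66764
Parallel (A, B, and [0.66764]): 1 − (1 − 0.77414)(1 − 0.75578)(1 − 0.66764) = 0.98167
Parallel (E and F): 1 − (1 − 0.84874)(1 − 0.75277) = 0.96260
Series ([0.98167] and [0.96260]): 0.98167 × 0.96260 = 0.945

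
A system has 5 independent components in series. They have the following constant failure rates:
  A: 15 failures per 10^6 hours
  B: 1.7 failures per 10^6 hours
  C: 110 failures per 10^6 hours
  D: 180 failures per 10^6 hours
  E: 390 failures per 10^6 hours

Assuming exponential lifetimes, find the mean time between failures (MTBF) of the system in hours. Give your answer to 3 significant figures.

1440

Series of exponential components: λ_sys = Σ λ_i
λ_sys = 0.000015 + 0.0000017 + 0.00011 + 0.00018 + 0.00039 = 6.9670e-04 /h
MTBF = 1 / λ_sys = 1440 h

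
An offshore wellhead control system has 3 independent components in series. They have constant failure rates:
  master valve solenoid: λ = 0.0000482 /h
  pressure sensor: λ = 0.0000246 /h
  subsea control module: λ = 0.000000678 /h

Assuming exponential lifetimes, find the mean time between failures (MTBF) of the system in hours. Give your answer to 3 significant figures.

13600

Series of exponential components: λ_sys = Σ λ_i
λ_sys = 0.0000482 + 0.0000246 + 0.000000678 = 7.3478e-05 /h
MTBF = 1 / λ_sys = 13600 h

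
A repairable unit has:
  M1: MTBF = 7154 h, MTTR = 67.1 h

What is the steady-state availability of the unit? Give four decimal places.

A(M1) = MTBF/(MTBF+MTTR) = 7154/(7154+67.1) = 0.9907

0.9907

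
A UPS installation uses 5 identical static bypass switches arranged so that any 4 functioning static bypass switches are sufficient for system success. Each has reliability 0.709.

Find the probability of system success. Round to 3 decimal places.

0.547

R = Σ_{i=4}^{5} C(5,i) p^i (1−p)^{5−i} with p = 0.709
C(5,4)·0.709^4·0.291^1 = 0.36766
C(5,5)·0.709^5·0.291^0 = 0.17916
Sum = 0.547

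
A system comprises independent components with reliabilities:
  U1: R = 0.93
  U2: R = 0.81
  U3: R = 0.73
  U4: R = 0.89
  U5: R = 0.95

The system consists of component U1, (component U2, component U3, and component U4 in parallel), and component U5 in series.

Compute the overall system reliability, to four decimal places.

Parallel (U2, U3, and U4): 1 − (1 − 0.810000)(1 − 0.730000)(1 − 0.890000) = 0.994357
Series (U1, [0.994357], and U5): 0.930000 × 0.994357 × 0.950000 = 0.8785

0.8785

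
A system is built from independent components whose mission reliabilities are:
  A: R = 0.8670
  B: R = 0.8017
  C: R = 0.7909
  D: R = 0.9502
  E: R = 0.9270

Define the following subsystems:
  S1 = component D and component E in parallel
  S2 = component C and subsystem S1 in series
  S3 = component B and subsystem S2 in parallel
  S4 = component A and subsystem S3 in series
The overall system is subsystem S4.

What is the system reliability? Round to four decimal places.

0.8306

Parallel (D and E): 1 − (1 − 0.950200)(1 − 0.927000) = 0.996365
Series (C and [0.996365]): 0.790900 × 0.996365 = 0.788025
Parallel (B and [0.788025]): 1 − (1 − 0.801700)(1 − 0.788025) = 0.957965
Series (A and [0.957965]): 0.867000 × 0.957965 = 0.8306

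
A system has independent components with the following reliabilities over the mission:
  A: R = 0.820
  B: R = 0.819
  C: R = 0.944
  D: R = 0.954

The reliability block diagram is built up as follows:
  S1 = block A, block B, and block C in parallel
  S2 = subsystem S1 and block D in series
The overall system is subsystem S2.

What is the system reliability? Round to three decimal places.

Parallel (A, B, and C): 1 − (1 − 0.82000)(1 − 0.81900)(1 − 0.94400) = 0.99818
Series ([0.99818] and D): 0.99818 × 0.95400 = 0.952

0.952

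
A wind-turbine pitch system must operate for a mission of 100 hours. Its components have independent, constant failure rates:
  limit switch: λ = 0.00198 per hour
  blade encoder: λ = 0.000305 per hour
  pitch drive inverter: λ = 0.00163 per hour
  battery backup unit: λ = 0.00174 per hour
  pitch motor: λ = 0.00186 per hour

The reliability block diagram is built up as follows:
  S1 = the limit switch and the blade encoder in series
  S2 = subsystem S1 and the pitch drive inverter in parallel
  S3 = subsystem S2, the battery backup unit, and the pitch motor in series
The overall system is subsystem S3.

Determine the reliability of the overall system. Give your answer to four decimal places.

0.6762

R(limit switch) = exp(−0.00198 × 100) = 0.820370
R(blade encoder) = exp(−0.000305 × 100) = 0.969960
R(pitch drive inverter) = exp(−0.00163 × 100) = 0.849591
R(battery backup unit) = exp(−0.00174 × 100) = 0.840297
R(pitch motor) = exp(−0.00186 × 100) = 0.830274
Series (limit switch and blade encoder): 0.820370 × 0.969960 = 0.795726
Parallel ([0.795726] and pitch drive inverter): 1 − (1 − 0.795726)(1 − 0.849591) = 0.969275
Series ([0.969275], battery backup unit, and pitch motor): 0.969275 × 0.840297 × 0.830274 = 0.6762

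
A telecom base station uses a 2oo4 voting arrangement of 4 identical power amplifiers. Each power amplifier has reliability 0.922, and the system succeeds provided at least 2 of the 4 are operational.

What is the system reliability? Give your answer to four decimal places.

R = Σ_{i=2}^{4} C(4,i) p^i (1−p)^{4−i} with p = 0.922
C(4,2)·0.922^2·0.078^2 = 0.031031
C(4,3)·0.922^3·0.078^1 = 0.244539
C(4,4)·0.922^4·0.078^0 = 0.722643
Sum = 0.9982

0.9982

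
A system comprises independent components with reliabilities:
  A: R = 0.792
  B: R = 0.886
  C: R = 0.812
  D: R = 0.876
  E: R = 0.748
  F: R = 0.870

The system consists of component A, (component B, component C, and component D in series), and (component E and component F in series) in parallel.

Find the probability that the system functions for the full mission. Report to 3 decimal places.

0.973

Series (B, C, and D): 0.88600 × 0.81200 × 0.87600 = 0.63022
Series (E and F): 0.74800 × 0.87000 = 0.65076
Parallel (A, [0.63022], and [0.65076]): 1 − (1 − 0.79200)(1 − 0.63022)(1 − 0.65076) = 0.973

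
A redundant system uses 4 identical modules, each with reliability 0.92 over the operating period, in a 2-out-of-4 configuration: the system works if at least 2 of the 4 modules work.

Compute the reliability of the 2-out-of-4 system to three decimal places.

0.998

R = Σ_{i=2}^{4} C(4,i) p^i (1−p)^{4−i} with p = 0.92
C(4,2)·0.92^2·0.08^2 = 0.03250
C(4,3)·0.92^3·0.08^1 = 0.24918
C(4,4)·0.92^4·0.08^0 = 0.71639
Sum = 0.998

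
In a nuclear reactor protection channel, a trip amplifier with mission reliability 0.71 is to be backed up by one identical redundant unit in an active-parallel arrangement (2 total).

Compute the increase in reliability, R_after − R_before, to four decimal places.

R_before = 0.71
R_after = 1 − (1 − 0.71)^2 = 0.9159
ΔR = 0.9159 − 0.71 = 0.2059

0.2059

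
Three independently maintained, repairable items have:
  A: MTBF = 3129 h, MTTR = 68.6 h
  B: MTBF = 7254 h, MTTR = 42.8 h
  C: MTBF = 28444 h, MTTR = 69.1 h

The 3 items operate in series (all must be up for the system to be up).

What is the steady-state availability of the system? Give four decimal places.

A(A) = MTBF/(MTBF+MTTR) = 3129/(3129+68.6) = 0.978546
A(B) = MTBF/(MTBF+MTTR) = 7254/(7254+42.8) = 0.994134
A(C) = MTBF/(MTBF+MTTR) = 28444/(28444+69.1) = 0.997577
Series availability: 0.978546 × 0.994134 × 0.997577 = 0.9704

0.9704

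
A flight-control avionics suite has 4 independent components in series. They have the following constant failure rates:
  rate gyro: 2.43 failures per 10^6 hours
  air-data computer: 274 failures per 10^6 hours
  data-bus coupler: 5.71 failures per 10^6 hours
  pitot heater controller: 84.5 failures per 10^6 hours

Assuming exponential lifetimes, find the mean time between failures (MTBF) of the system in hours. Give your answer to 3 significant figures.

Series of exponential components: λ_sys = Σ λ_i
λ_sys = 0.00000243 + 0.000274 + 0.00000571 + 0.0000845 = 3.6664e-04 /h
MTBF = 1 / λ_sys = 2730 h

2730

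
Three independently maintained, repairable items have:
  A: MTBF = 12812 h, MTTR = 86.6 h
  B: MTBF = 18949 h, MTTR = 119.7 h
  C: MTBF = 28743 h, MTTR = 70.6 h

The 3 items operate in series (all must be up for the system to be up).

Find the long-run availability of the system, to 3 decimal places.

A(A) = MTBF/(MTBF+MTTR) = 12812/(12812+86.6) = 0.993286
A(B) = MTBF/(MTBF+MTTR) = 18949/(18949+119.7) = 0.993723
A(C) = MTBF/(MTBF+MTTR) = 28743/(28743+70.6) = 0.997550
Series availability: 0.993286 × 0.993723 × 0.997550 = 0.985

0.985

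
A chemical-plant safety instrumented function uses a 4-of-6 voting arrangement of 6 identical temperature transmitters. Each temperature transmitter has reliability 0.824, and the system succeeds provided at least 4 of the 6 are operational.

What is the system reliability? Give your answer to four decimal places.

R = Σ_{i=4}^{6} C(6,i) p^i (1−p)^{6−i} with p = 0.824
C(6,4)·0.824^4·0.176^2 = 0.214203
C(6,5)·0.824^5·0.176^1 = 0.401144
C(6,6)·0.824^6·0.176^0 = 0.313014
Sum = 0.9284

0.9284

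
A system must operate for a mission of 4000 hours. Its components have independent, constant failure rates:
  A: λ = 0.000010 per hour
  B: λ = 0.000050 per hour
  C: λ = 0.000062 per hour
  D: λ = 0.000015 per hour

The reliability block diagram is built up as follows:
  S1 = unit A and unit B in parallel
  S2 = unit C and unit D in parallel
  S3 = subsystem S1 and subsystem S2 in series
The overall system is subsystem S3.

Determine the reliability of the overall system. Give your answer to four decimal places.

R(A) = exp(−0.000010 × 4000) = 0.960789
R(B) = exp(−0.000050 × 4000) = 0.818731
R(C) = exp(−0.000062 × 4000) = 0.780360
R(D) = exp(−0.000015 × 4000) = 0.941765
Parallel (A and B): 1 − (1 − 0.960789)(1 − 0.818731) = 0.992892
Parallel (C and D): 1 − (1 − 0.780360)(1 − 0.941765) = 0.987209
Series ([0.992892] and [0.987209]): 0.992892 × 0.987209 = 0.9802

0.9802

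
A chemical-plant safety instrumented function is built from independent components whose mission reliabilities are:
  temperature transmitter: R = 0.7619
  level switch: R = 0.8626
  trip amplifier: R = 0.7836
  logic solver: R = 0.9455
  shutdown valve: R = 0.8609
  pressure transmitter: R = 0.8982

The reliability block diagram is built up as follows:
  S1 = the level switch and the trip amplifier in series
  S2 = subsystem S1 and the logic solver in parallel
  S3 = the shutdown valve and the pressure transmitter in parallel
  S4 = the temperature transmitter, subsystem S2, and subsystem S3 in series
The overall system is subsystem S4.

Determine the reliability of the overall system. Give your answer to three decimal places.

Series (level switch and trip amplifier): 0.86260 × 0.78360 = 0.67593
Parallel ([0.67593] and logic solver): 1 − (1 − 0.67593)(1 − 0.94550) = 0.98234
Parallel (shutdown valve and pressure transmitter): 1 − (1 − 0.86090)(1 − 0.89820) = 0.98584
Series (temperature transmitter, [0.98234], and [0.98584]): 0.76190 × 0.98234 × 0.98584 = 0.738

0.738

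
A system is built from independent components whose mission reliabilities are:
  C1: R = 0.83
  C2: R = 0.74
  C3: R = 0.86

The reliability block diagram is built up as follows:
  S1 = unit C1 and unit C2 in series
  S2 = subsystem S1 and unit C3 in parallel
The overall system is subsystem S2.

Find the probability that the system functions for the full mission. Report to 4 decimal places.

Series (C1 and C2): 0.830000 × 0.740000 = 0.614200
Parallel ([0.614200] and C3): 1 − (1 − 0.614200)(1 − 0.860000) = 0.9460

0.9460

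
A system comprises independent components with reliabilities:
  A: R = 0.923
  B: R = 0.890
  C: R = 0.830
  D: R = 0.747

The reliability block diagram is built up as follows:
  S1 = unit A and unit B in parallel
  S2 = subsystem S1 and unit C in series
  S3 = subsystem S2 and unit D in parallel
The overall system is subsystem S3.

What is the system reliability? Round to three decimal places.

0.955

Parallel (A and B): 1 − (1 − 0.92300)(1 − 0.89000) = 0.99153
Series ([0.99153] and C): 0.99153 × 0.83000 = 0.82297
Parallel ([0.82297] and D): 1 − (1 − 0.82297)(1 − 0.74700) = 0.955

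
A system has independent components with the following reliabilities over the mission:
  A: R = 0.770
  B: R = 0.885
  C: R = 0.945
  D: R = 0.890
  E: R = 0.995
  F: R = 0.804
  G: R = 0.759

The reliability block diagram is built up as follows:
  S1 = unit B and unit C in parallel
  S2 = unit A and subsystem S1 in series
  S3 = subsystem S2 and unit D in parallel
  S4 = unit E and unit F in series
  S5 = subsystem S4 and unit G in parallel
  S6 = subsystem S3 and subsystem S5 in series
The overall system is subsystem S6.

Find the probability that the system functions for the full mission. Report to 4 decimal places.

0.9272

Parallel (B and C): 1 − (1 − 0.885000)(1 − 0.945000) = 0.993675
Series (A and [0.993675]): 0.770000 × 0.993675 = 0.765130
Parallel ([0.765130] and D): 1 − (1 − 0.765130)(1 − 0.890000) = 0.974164
Series (E and F): 0.995000 × 0.804000 = 0.799980
Parallel ([0.799980] and G): 1 − (1 − 0.799980)(1 − 0.759000) = 0.951795
Series ([0.974164] and [0.951795]): 0.974164 × 0.951795 = 0.9272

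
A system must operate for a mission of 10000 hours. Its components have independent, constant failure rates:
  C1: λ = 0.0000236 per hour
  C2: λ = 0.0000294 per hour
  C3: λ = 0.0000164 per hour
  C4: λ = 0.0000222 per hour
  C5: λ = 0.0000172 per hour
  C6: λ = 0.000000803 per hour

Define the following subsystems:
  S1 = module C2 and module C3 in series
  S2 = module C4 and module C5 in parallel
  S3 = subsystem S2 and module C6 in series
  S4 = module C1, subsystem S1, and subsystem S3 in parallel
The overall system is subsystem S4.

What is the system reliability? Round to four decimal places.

0.9970

R(C1) = exp(−0.0000236 × 10000) = 0.789781
R(C2) = exp(−0.0000294 × 10000) = 0.745276
R(C3) = exp(−0.0000164 × 10000) = 0.848742
R(C4) = exp(−0.0000222 × 10000) = 0.800915
R(C5) = exp(−0.0000172 × 10000) = 0.841979
R(C6) = exp(−0.000000803 × 10000) = 0.992002
Series (C2 and C3): 0.745276 × 0.848742 = 0.632547
Parallel (C4 and C5): 1 − (1 − 0.800915)(1 − 0.841979) = 0.968540
Series ([0.968540] and C6): 0.968540 × 0.992002 = 0.960794
Parallel (C1, [0.632547], and [0.960794]): 1 − (1 − 0.789781)(1 − 0.632547)(1 − 0.960794) = 0.9970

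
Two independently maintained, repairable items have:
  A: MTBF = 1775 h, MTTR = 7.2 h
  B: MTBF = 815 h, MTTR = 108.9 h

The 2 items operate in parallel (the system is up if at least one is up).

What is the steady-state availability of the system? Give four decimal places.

0.9995

A(A) = MTBF/(MTBF+MTTR) = 1775/(1775+7.2) = 0.995960
A(B) = MTBF/(MTBF+MTTR) = 815/(815+108.9) = 0.882130
Parallel availability: 1 − (1 − 0.995960)(1 − 0.882130) = 0.9995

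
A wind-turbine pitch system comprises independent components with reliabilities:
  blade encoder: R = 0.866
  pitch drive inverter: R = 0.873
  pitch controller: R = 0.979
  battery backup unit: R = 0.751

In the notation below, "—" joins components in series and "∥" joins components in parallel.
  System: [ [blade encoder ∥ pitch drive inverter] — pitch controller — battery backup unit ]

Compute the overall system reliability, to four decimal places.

Parallel (blade encoder and pitch drive inverter): 1 − (1 − 0.866000)(1 − 0.873000) = 0.982982
Series ([0.982982], pitch controller, and battery backup unit): 0.982982 × 0.979000 × 0.751000 = 0.7227

0.7227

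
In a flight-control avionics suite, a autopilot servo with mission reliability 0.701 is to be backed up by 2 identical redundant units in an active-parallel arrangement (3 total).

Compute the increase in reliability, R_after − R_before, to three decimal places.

R_before = 0.701
R_after = 1 − (1 − 0.701)^3 = 0.973
ΔR = 0.973 − 0.701 = 0.272

0.272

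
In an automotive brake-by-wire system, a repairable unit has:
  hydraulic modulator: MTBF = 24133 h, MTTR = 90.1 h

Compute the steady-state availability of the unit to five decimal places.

0.99628

A(hydraulic modulator) = MTBF/(MTBF+MTTR) = 24133/(24133+90.1) = 0.99628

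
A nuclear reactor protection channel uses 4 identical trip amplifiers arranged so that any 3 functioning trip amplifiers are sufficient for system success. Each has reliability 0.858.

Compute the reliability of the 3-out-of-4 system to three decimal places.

R = Σ_{i=3}^{4} C(4,i) p^i (1−p)^{4−i} with p = 0.858
C(4,3)·0.858^3·0.142^1 = 0.35877
C(4,4)·0.858^4·0.142^0 = 0.54194
Sum = 0.901

0.901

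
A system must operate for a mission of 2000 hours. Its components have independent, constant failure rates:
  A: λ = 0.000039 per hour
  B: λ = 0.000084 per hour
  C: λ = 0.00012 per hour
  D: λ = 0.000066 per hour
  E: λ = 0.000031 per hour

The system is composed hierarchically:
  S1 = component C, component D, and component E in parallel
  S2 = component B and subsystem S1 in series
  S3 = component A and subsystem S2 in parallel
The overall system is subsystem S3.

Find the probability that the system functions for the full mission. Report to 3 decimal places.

R(A) = exp(−0.000039 × 2000) = 0.92496
R(B) = exp(−0.000084 × 2000) = 0.84535
R(C) = exp(−0.00012 × 2000) = 0.78663
R(D) = exp(−0.000066 × 2000) = 0.87634
R(E) = exp(−0.000031 × 2000) = 0.93988
Parallel (C, D, and E): 1 − (1 − 0.78663)(1 − 0.87634)(1 − 0.93988) = 0.99841
Series (B and [0.99841]): 0.84535 × 0.99841 = 0.84401
Parallel (A and [0.84401]): 1 − (1 − 0.92496)(1 − 0.84401) = 0.988

0.988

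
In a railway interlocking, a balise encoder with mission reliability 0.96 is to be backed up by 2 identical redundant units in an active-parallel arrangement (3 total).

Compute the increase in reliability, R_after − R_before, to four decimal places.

0.0399

R_before = 0.96
R_after = 1 − (1 − 0.96)^3 = 0.9999
ΔR = 0.9999 − 0.96 = 0.0399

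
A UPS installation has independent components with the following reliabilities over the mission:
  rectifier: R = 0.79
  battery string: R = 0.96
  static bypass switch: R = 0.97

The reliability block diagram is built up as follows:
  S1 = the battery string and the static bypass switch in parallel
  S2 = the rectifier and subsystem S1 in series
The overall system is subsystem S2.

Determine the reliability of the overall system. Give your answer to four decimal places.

0.7891

Parallel (battery string and static bypass switch): 1 − (1 − 0.960000)(1 − 0.970000) = 0.998800
Series (rectifier and [0.998800]): 0.790000 × 0.998800 = 0.7891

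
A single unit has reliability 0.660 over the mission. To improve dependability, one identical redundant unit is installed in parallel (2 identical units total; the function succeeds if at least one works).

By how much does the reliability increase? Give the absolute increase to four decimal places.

R_before = 0.660
R_after = 1 − (1 − 0.660)^2 = 0.8844
ΔR = 0.8844 − 0.660 = 0.2244

0.2244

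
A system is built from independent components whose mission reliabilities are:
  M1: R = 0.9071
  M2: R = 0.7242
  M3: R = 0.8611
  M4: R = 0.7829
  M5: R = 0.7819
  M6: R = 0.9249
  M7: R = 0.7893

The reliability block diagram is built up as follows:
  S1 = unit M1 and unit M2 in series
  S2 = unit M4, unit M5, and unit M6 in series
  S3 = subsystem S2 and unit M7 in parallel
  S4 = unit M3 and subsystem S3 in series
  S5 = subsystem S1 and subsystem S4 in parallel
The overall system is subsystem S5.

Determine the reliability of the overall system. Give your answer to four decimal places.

0.9253

Series (M1 and M2): 0.907100 × 0.724200 = 0.656922
Series (M4, M5, and M6): 0.782900 × 0.781900 × 0.924900 = 0.566177
Parallel ([0.566177] and M7): 1 − (1 − 0.566177)(1 − 0.789300) = 0.908593
Series (M3 and [0.908593]): 0.861100 × 0.908593 = 0.782389
Parallel ([0.656922] and [0.782389]): 1 − (1 − 0.656922)(1 − 0.782389) = 0.9253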